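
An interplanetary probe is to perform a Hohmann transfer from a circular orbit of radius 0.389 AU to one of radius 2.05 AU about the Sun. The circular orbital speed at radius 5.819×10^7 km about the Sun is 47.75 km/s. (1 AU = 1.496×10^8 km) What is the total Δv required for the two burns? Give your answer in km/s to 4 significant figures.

From the circular-orbit relation v² = μ/r at r = 5.819×10^7 km: μ = v²r = (47.75)² × 5.819×10^7 = 1.32677×10^11 km³/s².
In km: r₁ = 0.389 × 1.496×10^8 = 5.81944×10^7 km; r₂ = 2.05 × 1.496×10^8 = 3.0668×10^8 km.
The Hohmann ellipse has a_t = (r₁ + r₂)/2 = 1.824372×10^8 km.
At r₁ the circular-orbit speed is v₁ = √(μ/r₁) = 47.75 km/s.
On the transfer ellipse at r₁, v² = μ(2/r − 1/a) gives v_p = √[μ(2/r₁ − 1/a_t)] = 61.91 km/s.
First burn Δv₁ = |v_p − v₁| = 14.16 km/s.
Circular speed at r₂: v₂ = √(μ/r₂) = 20.7996 km/s.
Transfer-orbit speed at r₂: v_a = √[μ(2/r₂ − 1/a_t)] = 11.7473 km/s.
Second burn Δv₂ = |v₂ − v_a| = 9.052 km/s.
Total Δv = Δv₁ + Δv₂ = 23.21 km/s.

Δv = 23.21 km/s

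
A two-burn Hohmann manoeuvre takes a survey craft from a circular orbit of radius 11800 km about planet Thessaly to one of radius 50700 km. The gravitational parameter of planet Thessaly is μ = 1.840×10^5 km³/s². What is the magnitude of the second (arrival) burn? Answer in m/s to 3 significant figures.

The Hohmann ellipse has a_t = (r₁ + r₂)/2 = 31250 km.
Circular speed at r = 50700 km: v_c = √(μ/r) = 1.9050 km/s.
Transfer-orbit speed at the same r (vis-viva, a = a_t): v_t = √[μ(2/r − 1/a_t)] = 1.1706 km/s.
Δv₂ = |v_t − v_c| = |1.1706 − 1.9050| = 0.7344 km/s.

Δv₂ = 734 m/s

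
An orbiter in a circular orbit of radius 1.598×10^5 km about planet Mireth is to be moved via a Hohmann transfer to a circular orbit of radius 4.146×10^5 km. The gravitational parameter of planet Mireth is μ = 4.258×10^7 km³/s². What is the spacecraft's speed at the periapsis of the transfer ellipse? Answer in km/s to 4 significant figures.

v = 19.61 km/s

Semi-major axis of the transfer orbit: a_t = (1.598×10^5 + 4.146×10^5)/2 = 2.872×10^5 km.
At periapsis, r = 1.598×10^5 km.
Vis-viva: v = √[μ(2/r − 1/a_t)] = √[4.258×10^7 × (2/1.598×10^5 − 1/2.872×10^5)] = 19.61 km/s.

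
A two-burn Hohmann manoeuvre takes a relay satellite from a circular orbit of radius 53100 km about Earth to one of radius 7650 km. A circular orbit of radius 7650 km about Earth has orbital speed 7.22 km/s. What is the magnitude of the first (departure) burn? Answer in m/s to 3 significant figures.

From the circular-orbit relation v² = μ/r at r = 7650 km: μ = v²r = (7.22)² × 7650 = 3.98782×10^5 km³/s².
Transfer-ellipse semi-major axis a_t = (r₁ + r₂)/2 = (53100 + 7650)/2 = 30375 km.
On the circular orbit at r = 53100 km, v_c = √(μ/r) = 2.740 km/s.
Vis-viva on the transfer ellipse at r = 53100 km gives v_t = √[μ(2/r − 1/a_t)] = 1.375 km/s.
Δv₁ = |v_t − v_c| = |1.375 − 2.740| = 1.365 km/s.

Δv₁ = 1370 m/s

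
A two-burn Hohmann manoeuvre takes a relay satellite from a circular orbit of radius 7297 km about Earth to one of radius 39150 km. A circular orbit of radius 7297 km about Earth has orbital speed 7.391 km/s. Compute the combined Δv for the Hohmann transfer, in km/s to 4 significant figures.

Δv = 3.608 km/s

From the circular-orbit relation v² = μ/r at r = 7297 km: μ = v²r = (7.391)² × 7297 = 3.98612×10^5 km³/s².
Transfer-ellipse semi-major axis a_t = (r₁ + r₂)/2 = (7297 + 39150)/2 = 23223.5 km.
At r₁ the circular-orbit speed is v₁ = √(μ/r₁) = 7.3910 km/s.
Transfer-orbit speed at r₁ (vis-viva): v_p = √[μ(2/r₁ − 1/a_t)] = 9.5963 km/s.
First burn Δv₁ = |v_p − v₁| = 2.2053 km/s.
Circular speed at r₂: v₂ = √(μ/r₂) = 3.1909 km/s.
Transfer-orbit speed at r₂: v_a = √[μ(2/r₂ − 1/a_t)] = 1.7886 km/s.
Second burn Δv₂ = |v₂ − v_a| = 1.4023 km/s.
Total Δv = Δv₁ + Δv₂ = 3.608 km/s.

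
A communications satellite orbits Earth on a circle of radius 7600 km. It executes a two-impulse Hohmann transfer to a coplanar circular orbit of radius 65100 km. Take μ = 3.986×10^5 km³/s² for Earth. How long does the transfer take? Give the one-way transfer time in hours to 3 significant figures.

t = 9.58 hours

Transfer-ellipse semi-major axis a_t = (r₁ + r₂)/2 = (7600 + 65100)/2 = 36350 km.
By Kepler's third law the transfer-orbit period is T = 2π√(a_t³/μ), so t = T/2 = 34490 s.
Converting: 34490 s ÷ 3600 s/hour = 9.58 hours.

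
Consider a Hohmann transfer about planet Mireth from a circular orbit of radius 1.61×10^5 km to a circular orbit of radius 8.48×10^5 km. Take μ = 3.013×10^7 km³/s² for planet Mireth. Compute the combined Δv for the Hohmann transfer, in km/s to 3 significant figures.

Transfer-ellipse semi-major axis a_t = (r₁ + r₂)/2 = (1.610×10^5 + 8.480×10^5)/2 = 5.045×10^5 km.
Circular speed at r₁: v₁ = √(μ/r₁) = √(3.013×10^7/1.610×10^5) = 13.680 km/s.
On the transfer ellipse at r₁, v² = μ(2/r − 1/a) gives v_p = √[μ(2/r₁ − 1/a_t)] = 17.736 km/s.
First burn Δv₁ = |v_p − v₁| = 4.056 km/s.
Circular speed at r₂: v₂ = √(μ/r₂) = 5.96076 km/s.
Transfer-orbit speed at r₂: v_a = √[μ(2/r₂ − 1/a_t)] = 3.36732 km/s.
Second burn Δv₂ = |v₂ − v_a| = 2.593 km/s.
Total Δv = Δv₁ + Δv₂ = 6.649 km/s.

Δv = 6.65 km/s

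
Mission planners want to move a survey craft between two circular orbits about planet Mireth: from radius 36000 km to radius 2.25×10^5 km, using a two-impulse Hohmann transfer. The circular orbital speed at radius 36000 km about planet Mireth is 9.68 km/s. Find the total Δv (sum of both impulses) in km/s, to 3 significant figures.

From the circular-orbit relation v² = μ/r at r = 36000 km: μ = v²r = (9.68)² × 36000 = 3.37329×10^6 km³/s².
Semi-major axis of the transfer orbit: a_t = (36000 + 2.250×10^5)/2 = 1.305×10^5 km.
At r₁ the circular-orbit speed is v₁ = √(μ/r₁) = 9.68000 km/s.
On the transfer ellipse at r₁, vis-viva gives v_p = √[μ(2/r₁ − 1/a_t)] = 12.7105 km/s.
First burn Δv₁ = |v_p − v₁| = 3.0305 km/s.
Circular speed at r₂: v₂ = √(μ/r₂) = 3.8720 km/s.
Transfer-orbit speed at r₂: v_a = √[μ(2/r₂ − 1/a_t)] = 2.0337 km/s.
Second burn Δv₂ = |v₂ − v_a| = 1.8383 km/s.
Total Δv = Δv₁ + Δv₂ = 4.869 km/s.

Δv = 4.87 km/s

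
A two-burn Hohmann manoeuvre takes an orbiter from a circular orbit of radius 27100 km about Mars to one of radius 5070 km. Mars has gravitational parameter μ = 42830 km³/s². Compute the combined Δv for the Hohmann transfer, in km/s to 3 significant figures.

Δv = 1.42 km/s

The Hohmann ellipse has a_t = (r₁ + r₂)/2 = 16085 km.
Circular speed at r₁: v₁ = √(μ/r₁) = √(42830/27100) = 1.2571566 km/s.
On the transfer ellipse at r₁, v² = μ(2/r − 1/a) gives v_a = √[μ(2/r₁ − 1/a_t)] = 0.70580193 km/s.
First burn Δv₁ = |v_a − v₁| = 0.55135 km/s.
Circular speed at r₂: v₂ = √(μ/r₂) = 2.90650 km/s.
Transfer-orbit speed at r₂: v_p = √[μ(2/r₂ − 1/a_t)] = 3.77263 km/s.
Second burn Δv₂ = |v₂ − v_p| = 0.86613 km/s.
Total Δv = Δv₁ + Δv₂ = 1.417 km/s.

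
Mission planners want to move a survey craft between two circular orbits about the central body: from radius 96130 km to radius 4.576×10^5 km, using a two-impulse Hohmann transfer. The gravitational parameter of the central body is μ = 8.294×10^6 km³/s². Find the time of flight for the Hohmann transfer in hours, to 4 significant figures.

Transfer-ellipse semi-major axis a_t = (r₁ + r₂)/2 = (96130 + 4.576×10^5)/2 = 2.76865×10^5 km.
By Kepler's third law the transfer-orbit period is T = 2π√(a_t³/μ), so t = T/2 = 1.589×10^5 s.
Converting: 1.589×10^5 s ÷ 3600 s/hour = 44.14 hours.

t = 44.14 hours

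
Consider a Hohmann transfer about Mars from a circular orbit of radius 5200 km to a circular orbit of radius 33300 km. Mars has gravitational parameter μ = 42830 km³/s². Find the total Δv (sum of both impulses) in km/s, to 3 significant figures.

The Hohmann ellipse has a_t = (r₁ + r₂)/2 = 19250 km.
Circular speed at r₁: v₁ = √(μ/r₁) = √(42830/5200) = 2.86994 km/s.
Transfer-orbit speed at r₁ (vis-viva equation): v_p = √[μ(2/r₁ − 1/a_t)] = 3.77467 km/s.
First burn Δv₁ = |v_p − v₁| = 0.9047 km/s.
Circular speed at r₂: v₂ = √(μ/r₂) = 1.1341 km/s.
Transfer-orbit speed at r₂: v_a = √[μ(2/r₂ − 1/a_t)] = 0.58944 km/s.
Second burn Δv₂ = |v₂ − v_a| = 0.5447 km/s.
Total Δv = Δv₁ + Δv₂ = 1.449 km/s.

Δv = 1.45 km/s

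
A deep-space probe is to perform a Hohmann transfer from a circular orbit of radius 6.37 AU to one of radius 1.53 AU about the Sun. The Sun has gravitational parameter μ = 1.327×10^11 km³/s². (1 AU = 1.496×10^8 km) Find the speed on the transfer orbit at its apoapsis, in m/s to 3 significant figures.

In km: r₁ = 6.37 × 1.496×10^8 = 9.52952×10^8 km; r₂ = 1.53 × 1.496×10^8 = 2.28888×10^8 km.
The Hohmann ellipse has a_t = (r₁ + r₂)/2 = 5.9092×10^8 km.
At apoapsis, r = 9.52952×10^8 km.
Vis-viva: v = √[μ(2/r − 1/a_t)] = √[1.327×10^11 × (2/9.52952×10^8 − 1/5.9092×10^8)] = 7.344 km/s.

v = 7340 m/s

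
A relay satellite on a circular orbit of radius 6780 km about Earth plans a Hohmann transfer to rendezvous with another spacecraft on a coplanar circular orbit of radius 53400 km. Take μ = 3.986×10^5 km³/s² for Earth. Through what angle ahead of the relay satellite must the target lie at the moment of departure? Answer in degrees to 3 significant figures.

The Hohmann ellipse has a_t = (r₁ + r₂)/2 = 30090 km.
Transfer time t = π√(a_t³/μ) = 25972.54 s.
The target's mean motion on its circular orbit is ω₂ = √(μ/r₂³) = 5.116309×10^-5 rad/s.
Angle swept by the target during transfer: ω₂·t = 1.32884 rad = 76.14°.
The relay satellite traverses 180° on the transfer ellipse, so the target must lead by 180° − 76.14° = 104°.

φ = 104°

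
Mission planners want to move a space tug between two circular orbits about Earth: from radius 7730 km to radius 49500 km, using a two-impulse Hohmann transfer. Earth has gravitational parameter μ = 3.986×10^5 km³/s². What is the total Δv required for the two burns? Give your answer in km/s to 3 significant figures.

The Hohmann ellipse has a_t = (r₁ + r₂)/2 = 28615 km.
Circular speed at r₁: v₁ = √(μ/r₁) = √(3.986×10^5/7730) = 7.181 km/s.
On the transfer ellipse at r₁, vis-viva gives v_p = √[μ(2/r₁ − 1/a_t)] = 9.445 km/s.
First burn Δv₁ = |v_p − v₁| = 2.264 km/s.
Circular speed at r₂: v₂ = √(μ/r₂) = 2.838 km/s.
Transfer-orbit speed at r₂: v_a = √[μ(2/r₂ − 1/a_t)] = 1.475 km/s.
Second burn Δv₂ = |v₂ − v_a| = 1.363 km/s.
Δv = Δv₁ + Δv₂ = 2.264 + 1.363 = 3.627 km/s.

Δv = 3.63 km/s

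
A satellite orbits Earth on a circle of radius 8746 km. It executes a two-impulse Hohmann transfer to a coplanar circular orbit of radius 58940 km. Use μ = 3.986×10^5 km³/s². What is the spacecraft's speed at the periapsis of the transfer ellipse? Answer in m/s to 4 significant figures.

v = 8909 m/s

Semi-major axis of the transfer orbit: a_t = (8746 + 58940)/2 = 33843 km.
At periapsis, r = 8746 km.
Applying v² = μ(2/r − 1/a_t): v = 8.909 km/s.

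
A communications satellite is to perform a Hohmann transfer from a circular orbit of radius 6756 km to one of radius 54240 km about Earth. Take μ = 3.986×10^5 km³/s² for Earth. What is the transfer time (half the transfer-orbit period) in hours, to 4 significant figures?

t = 7.362 hours

The Hohmann ellipse has a_t = (r₁ + r₂)/2 = 30498 km.
By Kepler's third law the transfer-orbit period is T = 2π√(a_t³/μ), so t = T/2 = 26503 s.
Converting: 26503 s ÷ 3600 s/hour = 7.362 hours.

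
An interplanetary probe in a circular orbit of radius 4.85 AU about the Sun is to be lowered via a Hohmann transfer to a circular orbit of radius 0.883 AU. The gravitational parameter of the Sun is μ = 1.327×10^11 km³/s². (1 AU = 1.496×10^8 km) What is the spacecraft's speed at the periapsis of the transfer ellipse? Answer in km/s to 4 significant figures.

In km: r₁ = 4.85 × 1.496×10^8 = 7.2556×10^8 km; r₂ = 0.883 × 1.496×10^8 = 1.320968×10^8 km.
Semi-major axis of the transfer orbit: a_t = (7.2556×10^8 + 1.320968×10^8)/2 = 4.288284×10^8 km.
The periapsis of the transfer ellipse is at r = 1.320968×10^8 km.
Applying v² = μ(2/r − 1/a_t): v = 41.23 km/s.

v = 41.23 km/s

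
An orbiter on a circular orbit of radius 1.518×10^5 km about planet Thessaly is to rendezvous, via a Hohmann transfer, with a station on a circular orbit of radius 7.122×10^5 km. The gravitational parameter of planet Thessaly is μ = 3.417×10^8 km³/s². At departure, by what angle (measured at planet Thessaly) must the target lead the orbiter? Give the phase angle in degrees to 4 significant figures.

Transfer-ellipse semi-major axis a_t = (r₁ + r₂)/2 = (1.518×10^5 + 7.122×10^5)/2 = 4.320×10^5 km.
The half-period of the transfer ellipse is t = π√(a_t³/μ) = 48260 s.
The target's mean motion on its circular orbit is ω₂ = √(μ/r₂³) = 3.076×10^-5 rad/s.
Angle swept by the target during transfer: ω₂·t = 1.484 rad = 85.03°.
The orbiter traverses 180° on the transfer ellipse, so the target must lead by 180° − 85.03° = 94.97°.

φ = 94.97°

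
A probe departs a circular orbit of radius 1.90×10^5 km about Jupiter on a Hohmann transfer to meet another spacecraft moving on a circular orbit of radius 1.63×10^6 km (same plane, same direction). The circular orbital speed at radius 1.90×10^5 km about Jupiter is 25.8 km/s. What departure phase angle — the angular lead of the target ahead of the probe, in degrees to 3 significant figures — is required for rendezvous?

From the circular-orbit relation v² = μ/r at r = 1.90×10^5 km: μ = v²r = (25.8)² × 1.90×10^5 = 1.26472×10^8 km³/s².
Semi-major axis of the transfer orbit: a_t = (1.900×10^5 + 1.630×10^6)/2 = 9.100×10^5 km.
The half-period of the transfer ellipse is t = π√(a_t³/μ) = 2.425×10^5 s.
Target angular speed ω₂ = √(μ/r₂³) = 5.404×10^-6 rad/s.
Angle swept by the target during transfer: ω₂·t = 1.3105 rad = 75.09°.
Arrival is 180° from departure on the ellipse, so φ = 180° − 75.09° = 105°.

φ = 105°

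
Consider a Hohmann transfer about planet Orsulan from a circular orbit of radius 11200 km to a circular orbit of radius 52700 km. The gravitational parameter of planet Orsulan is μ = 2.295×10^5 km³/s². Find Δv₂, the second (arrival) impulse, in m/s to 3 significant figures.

Δv₂ = 851 m/s

Semi-major axis of the transfer orbit: a_t = (11200 + 52700)/2 = 31950 km.
Circular speed at r = 52700 km: v_c = √(μ/r) = 2.0868 km/s.
Transfer-orbit speed at the same r (vis-viva, a = a_t): v_t = √[μ(2/r − 1/a_t)] = 1.2355 km/s.
Δv₂ = |v_t − v_c| = |1.2355 − 2.0868| = 0.8513 km/s.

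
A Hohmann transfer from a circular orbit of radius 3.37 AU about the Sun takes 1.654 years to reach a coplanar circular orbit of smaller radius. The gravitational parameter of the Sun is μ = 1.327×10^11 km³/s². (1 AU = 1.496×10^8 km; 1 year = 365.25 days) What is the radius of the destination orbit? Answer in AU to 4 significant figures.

r₂ = 1.070 AU

In km: r₁ = 3.37 × 1.496×10^8 = 5.04152×10^8 km.
Transfer time t = 1.654 years × 365.25 × 86400 s = 5.21962704×10^7 s, and t = π√(a_t³/μ).
So a_t = (μ t²/π²)^(1/3) = (1.327×10^11 × (5.21962704×10^7)² / π²)^(1/3) = 3.3211×10^8 km.
Since a_t = (r₁ + r₂)/2, r₂ = 2a_t − r₁ = 2×3.3211×10^8 − 5.04152×10^8 = 1.60068×10^8 km.
In AU: r₂ = 1.60068×10^8 / 1.496×10^8 = 1.070 AU.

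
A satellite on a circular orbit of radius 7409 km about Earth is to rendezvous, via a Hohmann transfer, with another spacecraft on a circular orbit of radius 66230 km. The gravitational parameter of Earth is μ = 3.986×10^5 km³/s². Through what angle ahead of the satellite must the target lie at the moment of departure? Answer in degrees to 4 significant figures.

The Hohmann ellipse has a_t = (r₁ + r₂)/2 = 36819.5 km.
The half-period of the transfer ellipse is t = π√(a_t³/μ) = 35156 s.
The target's mean motion on its circular orbit is ω₂ = √(μ/r₂³) = 3.7041×10^-5 rad/s.
Angle swept by the target during transfer: ω₂·t = 1.3022 rad = 74.61°.
The satellite traverses 180° on the transfer ellipse, so the target must lead by 180° − 74.61° = 105.4°.

φ = 105.4°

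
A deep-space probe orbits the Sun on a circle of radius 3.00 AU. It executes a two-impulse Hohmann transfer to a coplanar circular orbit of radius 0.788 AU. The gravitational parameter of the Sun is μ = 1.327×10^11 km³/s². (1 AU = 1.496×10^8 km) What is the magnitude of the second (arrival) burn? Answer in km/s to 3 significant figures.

Δv₂ = 8.67 km/s

In km: r₁ = 3.00 × 1.496×10^8 = 4.488×10^8 km; r₂ = 0.788 × 1.496×10^8 = 1.178848×10^8 km.
The Hohmann ellipse has a_t = (r₁ + r₂)/2 = 2.833424×10^8 km.
On the circular orbit at r = 1.178848×10^8 km, v_c = √(μ/r) = 33.551 km/s.
Vis-viva on the transfer ellipse at r = 1.178848×10^8 km gives v_t = √[μ(2/r − 1/a_t)] = 42.226 km/s.
Δv₂ = |v_t − v_c| = |42.226 − 33.551| = 8.675 km/s.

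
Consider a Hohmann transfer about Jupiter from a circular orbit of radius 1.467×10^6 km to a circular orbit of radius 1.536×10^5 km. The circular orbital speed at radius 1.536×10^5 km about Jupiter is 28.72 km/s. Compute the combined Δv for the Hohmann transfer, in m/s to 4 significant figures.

From the circular-orbit relation v² = μ/r at r = 1.536×10^5 km: μ = v²r = (28.72)² × 1.536×10^5 = 1.26695×10^8 km³/s².
Transfer-ellipse semi-major axis a_t = (r₁ + r₂)/2 = (1.467×10^6 + 1.536×10^5)/2 = 8.103×10^5 km.
At r₁ the circular-orbit speed is v₁ = √(μ/r₁) = 9.293 km/s.
Transfer-orbit speed at r₁ (vis-viva): v_a = √[μ(2/r₁ − 1/a_t)] = 4.046 km/s.
First burn Δv₁ = |v_a − v₁| = 5.247 km/s.
Circular speed at r₂: v₂ = √(μ/r₂) = 28.720 km/s.
Transfer-orbit speed at r₂: v_p = √[μ(2/r₂ − 1/a_t)] = 38.644 km/s.
Second burn Δv₂ = |v₂ − v_p| = 9.924 km/s.
Δv = Δv₁ + Δv₂ = 5.247 + 9.924 = 15.17 km/s.

Δv = 15170 m/s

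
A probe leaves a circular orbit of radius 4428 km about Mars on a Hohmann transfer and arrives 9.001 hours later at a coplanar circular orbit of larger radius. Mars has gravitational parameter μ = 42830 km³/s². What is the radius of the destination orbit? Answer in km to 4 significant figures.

Transfer time t = 9.001 hours = 32403.6 s, and t = π√(a_t³/μ).
So a_t = (μ t²/π²)^(1/3) = (42830 × (32403.6)² / π²)^(1/3) = 16578 km.
Since a_t = (r₁ + r₂)/2, r₂ = 2a_t − r₁ = 2×16578 − 4428 = 28728 km.

r₂ = 28730 km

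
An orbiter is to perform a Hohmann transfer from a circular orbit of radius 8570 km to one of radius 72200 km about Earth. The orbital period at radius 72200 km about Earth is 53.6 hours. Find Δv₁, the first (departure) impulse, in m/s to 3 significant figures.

Δv₁ = 2300 m/s

From Kepler's third law T² = 4π²r³/μ at r = 72200 km, T = 53.6 hours = 53.6 × 3600 s = 1.9296×10^5 s: μ = 4π²r³/T² = 3.99059×10^5 km³/s².
The Hohmann ellipse has a_t = (r₁ + r₂)/2 = 40385 km.
Circular speed at r = 8570 km: v_c = √(μ/r) = 6.824 km/s.
Vis-viva on the transfer ellipse at r = 8570 km gives v_t = √[μ(2/r − 1/a_t)] = 9.124 km/s.
Δv₁ = |v_t − v_c| = |9.124 − 6.824| = 2.300 km/s.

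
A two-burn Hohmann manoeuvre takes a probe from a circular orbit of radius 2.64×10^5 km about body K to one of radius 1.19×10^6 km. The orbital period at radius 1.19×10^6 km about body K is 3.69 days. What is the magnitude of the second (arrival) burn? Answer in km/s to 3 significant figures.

Δv₂ = 9.32 km/s

From Kepler's third law T² = 4π²r³/μ at r = 1.19×10^6 km, T = 3.69 days = 3.69 × 86400 s = 3.18816×10^5 s: μ = 4π²r³/T² = 6.54516×10^8 km³/s².
Transfer-ellipse semi-major axis a_t = (r₁ + r₂)/2 = (2.640×10^5 + 1.190×10^6)/2 = 7.270×10^5 km.
Circular speed at r = 1.190×10^6 km: v_c = √(μ/r) = 23.45 km/s.
Transfer-orbit speed at the same r (vis-viva, a = a_t): v_t = √[μ(2/r − 1/a_t)] = 14.13 km/s.
Δv₂ = |v_t − v_c| = |14.13 − 23.45| = 9.320 km/s.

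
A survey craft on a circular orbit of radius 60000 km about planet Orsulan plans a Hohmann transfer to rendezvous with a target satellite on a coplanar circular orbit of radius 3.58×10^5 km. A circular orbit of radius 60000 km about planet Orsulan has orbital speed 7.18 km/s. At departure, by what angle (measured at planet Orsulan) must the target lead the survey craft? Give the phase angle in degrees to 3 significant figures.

φ = 99.7°

From the circular-orbit relation v² = μ/r at r = 60000 km: μ = v²r = (7.18)² × 60000 = 3.09314×10^6 km³/s².
Transfer-ellipse semi-major axis a_t = (r₁ + r₂)/2 = (60000 + 3.580×10^5)/2 = 2.090×10^5 km.
Transfer time t = π√(a_t³/μ) = 1.7067×10^5 s.
The target's mean motion on its circular orbit is ω₂ = √(μ/r₂³) = 8.2106×10^-6 rad/s.
Angle swept by the target during transfer: ω₂·t = 1.4013 rad = 80.29°.
The survey craft traverses 180° on the transfer ellipse, so the target must lead by 180° − 80.29° = 99.7°.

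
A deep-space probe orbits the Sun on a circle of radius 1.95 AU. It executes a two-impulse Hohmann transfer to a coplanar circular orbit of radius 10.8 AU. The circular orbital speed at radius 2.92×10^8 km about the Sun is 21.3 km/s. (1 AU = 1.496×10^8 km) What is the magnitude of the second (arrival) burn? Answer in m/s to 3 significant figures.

From the circular-orbit relation v² = μ/r at r = 2.92×10^8 km: μ = v²r = (21.3)² × 2.92×10^8 = 1.32477×10^11 km³/s².
In km: r₁ = 1.95 × 1.496×10^8 = 2.9172×10^8 km; r₂ = 10.8 × 1.496×10^8 = 1.61568×10^9 km.
The Hohmann ellipse has a_t = (r₁ + r₂)/2 = 9.537×10^8 km.
On the circular orbit at r = 1.61568×10^9 km, v_c = √(μ/r) = 9.055 km/s.
Transfer-orbit speed at the same r (vis-viva, a = a_t): v_t = √[μ(2/r − 1/a_t)] = 5.008 km/s.
Δv₂ = |v_t − v_c| = |5.008 − 9.055| = 4.047 km/s.

Δv₂ = 4050 m/s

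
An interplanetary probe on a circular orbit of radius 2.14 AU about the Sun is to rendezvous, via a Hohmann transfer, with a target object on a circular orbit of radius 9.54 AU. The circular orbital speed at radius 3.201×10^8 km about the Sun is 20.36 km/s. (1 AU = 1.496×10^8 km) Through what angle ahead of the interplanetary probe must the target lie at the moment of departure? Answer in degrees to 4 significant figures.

φ = 93.79°

From the circular-orbit relation v² = μ/r at r = 3.201×10^8 km: μ = v²r = (20.36)² × 3.201×10^8 = 1.32691×10^11 km³/s².
In km: r₁ = 2.14 × 1.496×10^8 = 3.20144×10^8 km; r₂ = 9.54 × 1.496×10^8 = 1.427184×10^9 km.
Semi-major axis of the transfer orbit: a_t = (3.20144×10^8 + 1.427184×10^9)/2 = 8.73664×10^8 km.
The half-period of the transfer ellipse is t = π√(a_t³/μ) = 2.2271×10^8 s.
Target angular speed ω₂ = √(μ/r₂³) = 6.7562×10^-9 rad/s.
Angle swept by the target during transfer: ω₂·t = 1.5047 rad = 86.21°.
Arrival is 180° from departure on the ellipse, so φ = 180° − 86.21° = 93.79°.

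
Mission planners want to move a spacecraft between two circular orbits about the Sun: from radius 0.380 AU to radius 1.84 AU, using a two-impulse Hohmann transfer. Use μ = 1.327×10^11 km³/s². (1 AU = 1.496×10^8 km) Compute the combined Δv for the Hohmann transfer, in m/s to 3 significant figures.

Δv = 23000 m/s

In km: r₁ = 0.380 × 1.496×10^8 = 5.6848×10^7 km; r₂ = 1.84 × 1.496×10^8 = 2.75264×10^8 km.
The Hohmann ellipse has a_t = (r₁ + r₂)/2 = 1.66056×10^8 km.
At r₁ the circular-orbit speed is v₁ = √(μ/r₁) = 48.31 km/s.
On the transfer ellipse at r₁, vis-viva gives v_p = √[μ(2/r₁ − 1/a_t)] = 62.20 km/s.
First burn Δv₁ = |v_p − v₁| = 13.89 km/s.
At r₂, v₂ = √(μ/r₂) = 21.96 km/s.
Transfer-orbit speed at r₂: v_a = √[μ(2/r₂ − 1/a_t)] = 12.85 km/s.
Second burn Δv₂ = |v₂ − v_a| = 9.110 km/s.
Total Δv = Δv₁ + Δv₂ = 23.00 km/s.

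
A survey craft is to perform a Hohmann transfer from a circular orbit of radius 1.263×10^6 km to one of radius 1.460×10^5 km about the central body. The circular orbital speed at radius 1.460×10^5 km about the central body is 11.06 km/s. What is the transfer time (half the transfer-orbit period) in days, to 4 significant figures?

From the circular-orbit relation v² = μ/r at r = 1.460×10^5 km: μ = v²r = (11.06)² × 1.460×10^5 = 1.78592×10^7 km³/s².
Transfer-ellipse semi-major axis a_t = (r₁ + r₂)/2 = (1.263×10^6 + 1.460×10^5)/2 = 7.045×10^5 km.
By Kepler's third law the transfer-orbit period is T = 2π√(a_t³/μ), so t = T/2 = 4.396×10^5 s.
Converting: 4.396×10^5 s ÷ 86400 s/day = 5.088 days.

t = 5.088 days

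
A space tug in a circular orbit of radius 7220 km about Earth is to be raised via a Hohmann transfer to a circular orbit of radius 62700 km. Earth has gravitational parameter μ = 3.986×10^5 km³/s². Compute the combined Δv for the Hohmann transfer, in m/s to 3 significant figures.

The Hohmann ellipse has a_t = (r₁ + r₂)/2 = 34960 km.
Circular speed at r₁: v₁ = √(μ/r₁) = √(3.986×10^5/7220) = 7.4302 km/s.
On the transfer ellipse at r₁, vis-viva equation gives v_p = √[μ(2/r₁ − 1/a_t)] = 9.9506 km/s.
First burn Δv₁ = |v_p − v₁| = 2.520 km/s.
Circular speed at r₂: v₂ = √(μ/r₂) = 2.5214 km/s.
Transfer-orbit speed at r₂: v_a = √[μ(2/r₂ − 1/a_t)] = 1.1458 km/s.
Second burn Δv₂ = |v₂ − v_a| = 1.376 km/s.
Δv = Δv₁ + Δv₂ = 2.520 + 1.376 = 3.896 km/s.

Δv = 3900 m/s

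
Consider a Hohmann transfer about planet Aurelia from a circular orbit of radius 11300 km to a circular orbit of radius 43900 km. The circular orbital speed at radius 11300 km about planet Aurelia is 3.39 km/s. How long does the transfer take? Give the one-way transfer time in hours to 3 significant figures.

From the circular-orbit relation v² = μ/r at r = 11300 km: μ = v²r = (3.39)² × 11300 = 1.29861×10^5 km³/s².
Semi-major axis of the transfer orbit: a_t = (11300 + 43900)/2 = 27600 km.
By Kepler's third law the transfer-orbit period is T = 2π√(a_t³/μ), so t = T/2 = 39970 s.
Converting: 39970 s ÷ 3600 s/hour = 11.1 hours.

t = 11.1 hours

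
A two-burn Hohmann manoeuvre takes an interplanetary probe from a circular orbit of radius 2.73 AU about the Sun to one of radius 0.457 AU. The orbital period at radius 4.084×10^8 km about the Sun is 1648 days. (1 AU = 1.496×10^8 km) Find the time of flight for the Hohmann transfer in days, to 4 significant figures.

From Kepler's third law T² = 4π²r³/μ at r = 4.084×10^8 km, T = 1648 days = 1648 × 86400 s = 1.423872×10^8 s: μ = 4π²r³/T² = 1.32640×10^11 km³/s².
In km: r₁ = 2.73 × 1.496×10^8 = 4.08408×10^8 km; r₂ = 0.457 × 1.496×10^8 = 6.83672×10^7 km.
Semi-major axis of the transfer orbit: a_t = (4.08408×10^8 + 6.83672×10^7)/2 = 2.383876×10^8 km.
Transfer time t = π√(a_t³/μ) = π√((2.383876×10^8)³ / 1.32640×10^11) = 3.175×10^7 s.
Converting: 3.175×10^7 s ÷ 86400 s/day = 367.5 days.

t = 367.5 days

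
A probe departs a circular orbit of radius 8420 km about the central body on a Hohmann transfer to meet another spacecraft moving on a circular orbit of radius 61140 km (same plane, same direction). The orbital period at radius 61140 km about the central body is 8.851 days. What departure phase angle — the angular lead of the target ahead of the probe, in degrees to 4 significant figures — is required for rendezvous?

φ = 102.8°

From Kepler's third law T² = 4π²r³/μ at r = 61140 km, T = 8.851 days = 8.851 × 86400 s = 7.647264×10^5 s: μ = 4π²r³/T² = 15428.5 km³/s².
Transfer-ellipse semi-major axis a_t = (r₁ + r₂)/2 = (8420 + 61140)/2 = 34780 km.
Transfer time t = π√(a_t³/μ) = 1.641×10^5 s.
Target angular speed ω₂ = √(μ/r₂³) = 8.216×10^-6 rad/s.
Angle swept by the target during transfer: ω₂·t = 1.348 rad = 77.23°.
The probe traverses 180° on the transfer ellipse, so the target must lead by 180° − 77.23° = 102.8°.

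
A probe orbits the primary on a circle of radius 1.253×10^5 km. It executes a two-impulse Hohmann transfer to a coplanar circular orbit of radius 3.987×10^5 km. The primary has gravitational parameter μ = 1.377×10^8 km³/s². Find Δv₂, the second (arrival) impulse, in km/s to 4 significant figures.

The Hohmann ellipse has a_t = (r₁ + r₂)/2 = 2.620×10^5 km.
Circular speed at r = 3.987×10^5 km: v_c = √(μ/r) = 18.584 km/s.
Vis-viva on the transfer ellipse at r = 3.987×10^5 km gives v_t = √[μ(2/r − 1/a_t)] = 12.852 km/s.
Δv₂ = |v_t − v_c| = |12.852 − 18.584| = 5.732 km/s.

Δv₂ = 5.732 km/s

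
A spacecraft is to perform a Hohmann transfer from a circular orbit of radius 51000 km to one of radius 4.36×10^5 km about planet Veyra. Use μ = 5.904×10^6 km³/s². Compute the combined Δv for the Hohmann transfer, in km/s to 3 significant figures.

Semi-major axis of the transfer orbit: a_t = (51000 + 4.360×10^5)/2 = 2.435×10^5 km.
Circular speed at r₁: v₁ = √(μ/r₁) = √(5.904×10^6/51000) = 10.759 km/s.
On the transfer ellipse at r₁, vis-viva gives v_p = √[μ(2/r₁ − 1/a_t)] = 14.397 km/s.
First burn Δv₁ = |v_p − v₁| = 3.638 km/s.
At r₂, v₂ = √(μ/r₂) = 3.680 km/s.
Transfer-orbit speed at r₂: v_a = √[μ(2/r₂ − 1/a_t)] = 1.684 km/s.
Second burn Δv₂ = |v₂ − v_a| = 1.996 km/s.
Total Δv = Δv₁ + Δv₂ = 5.634 km/s.

Δv = 5.63 km/s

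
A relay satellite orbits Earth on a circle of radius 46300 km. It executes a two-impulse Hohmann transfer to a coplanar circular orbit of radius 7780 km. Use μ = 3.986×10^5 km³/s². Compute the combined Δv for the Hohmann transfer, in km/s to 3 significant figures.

Semi-major axis of the transfer orbit: a_t = (46300 + 7780)/2 = 27040 km.
Circular speed at r₁: v₁ = √(μ/r₁) = √(3.986×10^5/46300) = 2.93412 km/s.
On the transfer ellipse at r₁, vis-viva equation gives v_a = √[μ(2/r₁ − 1/a_t)] = 1.57385 km/s.
First burn Δv₁ = |v_a − v₁| = 1.3603 km/s.
At r₂, v₂ = √(μ/r₂) = 7.1578 km/s.
Transfer-orbit speed at r₂: v_p = √[μ(2/r₂ − 1/a_t)] = 9.3663 km/s.
Second burn Δv₂ = |v₂ − v_p| = 2.2085 km/s.
Total Δv = Δv₁ + Δv₂ = 3.569 km/s.

Δv = 3.57 km/s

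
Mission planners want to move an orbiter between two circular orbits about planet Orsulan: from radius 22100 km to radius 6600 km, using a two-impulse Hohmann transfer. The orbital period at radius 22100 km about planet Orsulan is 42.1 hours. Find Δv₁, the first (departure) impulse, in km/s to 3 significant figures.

Δv₁ = 0.295 km/s

From Kepler's third law T² = 4π²r³/μ at r = 22100 km, T = 42.1 hours = 42.1 × 3600 s = 1.5156×10^5 s: μ = 4π²r³/T² = 18551.0 km³/s².
Transfer-ellipse semi-major axis a_t = (r₁ + r₂)/2 = (22100 + 6600)/2 = 14350 km.
Circular speed at r = 22100 km: v_c = √(μ/r) = 0.91619 km/s.
Vis-viva on the transfer ellipse at r = 22100 km gives v_t = √[μ(2/r − 1/a_t)] = 0.62135 km/s.
Δv₁ = |v_t − v_c| = |0.62135 − 0.91619| = 0.2948 km/s.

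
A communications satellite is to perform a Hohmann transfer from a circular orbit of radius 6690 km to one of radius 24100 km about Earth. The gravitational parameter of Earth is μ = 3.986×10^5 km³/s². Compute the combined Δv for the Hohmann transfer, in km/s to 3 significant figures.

Δv = 3.32 km/s

The Hohmann ellipse has a_t = (r₁ + r₂)/2 = 15395 km.
At r₁ the circular-orbit speed is v₁ = √(μ/r₁) = 7.719 km/s.
Transfer-orbit speed at r₁ (v² = μ(2/r − 1/a)): v_p = √[μ(2/r₁ − 1/a_t)] = 9.658 km/s.
First burn Δv₁ = |v_p − v₁| = 1.939 km/s.
Circular speed at r₂: v₂ = √(μ/r₂) = 4.067 km/s.
Transfer-orbit speed at r₂: v_a = √[μ(2/r₂ − 1/a_t)] = 2.681 km/s.
Second burn Δv₂ = |v₂ − v_a| = 1.386 km/s.
Δv = Δv₁ + Δv₂ = 1.939 + 1.386 = 3.325 km/s.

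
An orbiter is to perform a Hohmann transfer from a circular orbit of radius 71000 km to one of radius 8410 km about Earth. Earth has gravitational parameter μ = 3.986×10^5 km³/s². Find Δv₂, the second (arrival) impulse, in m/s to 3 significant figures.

The Hohmann ellipse has a_t = (r₁ + r₂)/2 = 39705 km.
On the circular orbit at r = 8410 km, v_c = √(μ/r) = 6.884 km/s.
Vis-viva on the transfer ellipse at r = 8410 km gives v_t = √[μ(2/r − 1/a_t)] = 9.206 km/s.
Δv₂ = |v_t − v_c| = |9.206 − 6.884| = 2.322 km/s.

Δv₂ = 2320 m/s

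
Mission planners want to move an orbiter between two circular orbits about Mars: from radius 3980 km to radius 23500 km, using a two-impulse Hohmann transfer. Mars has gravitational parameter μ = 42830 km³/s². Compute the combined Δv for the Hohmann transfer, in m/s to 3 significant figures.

Δv = 1630 m/s

The Hohmann ellipse has a_t = (r₁ + r₂)/2 = 13740 km.
Circular speed at r₁: v₁ = √(μ/r₁) = √(42830/3980) = 3.280 km/s.
Transfer-orbit speed at r₁ (v² = μ(2/r − 1/a)): v_p = √[μ(2/r₁ − 1/a_t)] = 4.290 km/s.
First burn Δv₁ = |v_p − v₁| = 1.010 km/s.
Circular speed at r₂: v₂ = √(μ/r₂) = 1.350 km/s.
Transfer-orbit speed at r₂: v_a = √[μ(2/r₂ − 1/a_t)] = 0.7266 km/s.
Second burn Δv₂ = |v₂ − v_a| = 0.6234 km/s.
Total Δv = Δv₁ + Δv₂ = 1.633 km/s.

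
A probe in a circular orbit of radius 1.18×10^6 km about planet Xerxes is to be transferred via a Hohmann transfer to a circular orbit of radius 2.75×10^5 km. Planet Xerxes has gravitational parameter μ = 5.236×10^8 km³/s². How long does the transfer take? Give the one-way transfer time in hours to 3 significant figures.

Transfer-ellipse semi-major axis a_t = (r₁ + r₂)/2 = (1.180×10^6 + 2.750×10^5)/2 = 7.275×10^5 km.
Half the transfer-orbit period gives t = π√(a_t³/μ) = 85190 s.
Converting: 85190 s ÷ 3600 s/hour = 23.7 hours.

t = 23.7 hours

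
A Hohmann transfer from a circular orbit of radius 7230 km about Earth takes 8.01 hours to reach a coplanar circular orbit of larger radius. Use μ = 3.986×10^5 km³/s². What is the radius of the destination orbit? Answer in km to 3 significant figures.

r₂ = 57300 km

Transfer time t = 8.01 hours = 28836 s, and t = π√(a_t³/μ).
So a_t = (μ t²/π²)^(1/3) = (3.986×10^5 × (28836)² / π²)^(1/3) = 32263 km.
Since a_t = (r₁ + r₂)/2, r₂ = 2a_t − r₁ = 2×32263 − 7230 = 57296 km.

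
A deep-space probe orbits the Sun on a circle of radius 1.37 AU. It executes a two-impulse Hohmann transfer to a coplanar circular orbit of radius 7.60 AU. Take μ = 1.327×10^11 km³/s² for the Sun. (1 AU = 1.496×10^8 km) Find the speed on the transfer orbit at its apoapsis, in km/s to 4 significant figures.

v = 5.971 km/s

In km: r₁ = 1.37 × 1.496×10^8 = 2.04952×10^8 km; r₂ = 7.60 × 1.496×10^8 = 1.13696×10^9 km.
Semi-major axis of the transfer orbit: a_t = (2.04952×10^8 + 1.13696×10^9)/2 = 6.70956×10^8 km.
The apoapsis of the transfer ellipse is at r = 1.13696×10^9 km.
Vis-viva: v = √[μ(2/r − 1/a_t)] = √[1.327×10^11 × (2/1.13696×10^9 − 1/6.70956×10^8)] = 5.971 km/s.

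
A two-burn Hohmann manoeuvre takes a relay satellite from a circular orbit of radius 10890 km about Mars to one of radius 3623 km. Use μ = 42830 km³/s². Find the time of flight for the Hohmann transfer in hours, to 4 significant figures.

t = 2.607 hours

The Hohmann ellipse has a_t = (r₁ + r₂)/2 = 7256.5 km.
Half the transfer-orbit period gives t = π√(a_t³/μ) = 9384 s.
Converting: 9384 s ÷ 3600 s/hour = 2.607 hours.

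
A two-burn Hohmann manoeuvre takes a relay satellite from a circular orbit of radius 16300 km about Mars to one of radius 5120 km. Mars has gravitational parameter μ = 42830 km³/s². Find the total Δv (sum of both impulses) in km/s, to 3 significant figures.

The Hohmann ellipse has a_t = (r₁ + r₂)/2 = 10710 km.
Circular speed at r₁: v₁ = √(μ/r₁) = √(42830/16300) = 1.6210 km/s.
On the transfer ellipse at r₁, vis-viva equation gives v_a = √[μ(2/r₁ − 1/a_t)] = 1.1208 km/s.
First burn Δv₁ = |v_a − v₁| = 0.5002 km/s.
At r₂, v₂ = √(μ/r₂) = 2.8923 km/s.
Transfer-orbit speed at r₂: v_p = √[μ(2/r₂ − 1/a_t)] = 3.5681 km/s.
Second burn Δv₂ = |v₂ − v_p| = 0.6758 km/s.
Δv = Δv₁ + Δv₂ = 0.5002 + 0.6758 = 1.176 km/s.

Δv = 1.18 km/s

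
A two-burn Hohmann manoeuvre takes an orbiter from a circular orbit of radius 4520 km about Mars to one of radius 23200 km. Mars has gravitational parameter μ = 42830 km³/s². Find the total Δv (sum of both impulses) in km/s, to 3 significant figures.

Δv = 1.49 km/s

Semi-major axis of the transfer orbit: a_t = (4520 + 23200)/2 = 13860 km.
Circular speed at r₁: v₁ = √(μ/r₁) = √(42830/4520) = 3.0783 km/s.
Transfer-orbit speed at r₁ (vis-viva equation): v_p = √[μ(2/r₁ − 1/a_t)] = 3.9826 km/s.
First burn Δv₁ = |v_p − v₁| = 0.9043 km/s.
At r₂, v₂ = √(μ/r₂) = 1.3587 km/s.
Transfer-orbit speed at r₂: v_a = √[μ(2/r₂ − 1/a_t)] = 0.77592 km/s.
Second burn Δv₂ = |v₂ − v_a| = 0.5828 km/s.
Δv = Δv₁ + Δv₂ = 0.9043 + 0.5828 = 1.487 km/s.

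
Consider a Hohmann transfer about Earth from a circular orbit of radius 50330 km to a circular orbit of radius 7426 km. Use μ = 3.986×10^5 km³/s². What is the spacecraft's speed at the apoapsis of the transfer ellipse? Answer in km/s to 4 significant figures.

v = 1.427 km/s

Semi-major axis of the transfer orbit: a_t = (50330 + 7426)/2 = 28878 km.
The apoapsis of the transfer ellipse is at r = 50330 km.
From the vis-viva equation, v = √[μ(2/r − 1/a_t)] = 1.427 km/s.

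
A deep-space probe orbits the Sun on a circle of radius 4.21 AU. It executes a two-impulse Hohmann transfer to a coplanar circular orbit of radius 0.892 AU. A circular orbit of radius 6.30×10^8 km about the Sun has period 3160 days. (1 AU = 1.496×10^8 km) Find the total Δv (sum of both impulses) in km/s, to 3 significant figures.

From Kepler's third law T² = 4π²r³/μ at r = 6.30×10^8 km, T = 3160 days = 3160 × 86400 s = 2.73024×10^8 s: μ = 4π²r³/T² = 1.32428×10^11 km³/s².
In km: r₁ = 4.21 × 1.496×10^8 = 6.29816×10^8 km; r₂ = 0.892 × 1.496×10^8 = 1.334432×10^8 km.
The Hohmann ellipse has a_t = (r₁ + r₂)/2 = 3.816296×10^8 km.
Circular speed at r₁: v₁ = √(μ/r₁) = √(1.32428×10^11/6.29816×10^8) = 14.5005 km/s.
Transfer-orbit speed at r₁ (vis-viva): v_a = √[μ(2/r₁ − 1/a_t)] = 8.57453 km/s.
First burn Δv₁ = |v_a − v₁| = 5.926 km/s.
Circular speed at r₂: v₂ = √(μ/r₂) = 31.502 km/s.
Transfer-orbit speed at r₂: v_p = √[μ(2/r₂ − 1/a_t)] = 40.469 km/s.
Second burn Δv₂ = |v₂ − v_p| = 8.967 km/s.
Total Δv = Δv₁ + Δv₂ = 14.89 km/s.

Δv = 14.9 km/s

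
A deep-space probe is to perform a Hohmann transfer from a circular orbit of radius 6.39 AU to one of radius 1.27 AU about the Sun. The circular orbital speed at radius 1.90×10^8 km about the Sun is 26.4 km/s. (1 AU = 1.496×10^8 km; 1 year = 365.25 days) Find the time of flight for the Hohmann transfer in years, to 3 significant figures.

From the circular-orbit relation v² = μ/r at r = 1.90×10^8 km: μ = v²r = (26.4)² × 1.90×10^8 = 1.32422×10^11 km³/s².
In km: r₁ = 6.39 × 1.496×10^8 = 9.55944×10^8 km; r₂ = 1.27 × 1.496×10^8 = 1.89992×10^8 km.
Transfer-ellipse semi-major axis a_t = (r₁ + r₂)/2 = (9.55944×10^8 + 1.89992×10^8)/2 = 5.72968×10^8 km.
By Kepler's third law the transfer-orbit period is T = 2π√(a_t³/μ), so t = T/2 = 1.184×10^8 s.
Converting: 1.184×10^8 s ÷ 3.15576×10^7 s/year (365.25 × 86400) = 3.75 years.

t = 3.75 years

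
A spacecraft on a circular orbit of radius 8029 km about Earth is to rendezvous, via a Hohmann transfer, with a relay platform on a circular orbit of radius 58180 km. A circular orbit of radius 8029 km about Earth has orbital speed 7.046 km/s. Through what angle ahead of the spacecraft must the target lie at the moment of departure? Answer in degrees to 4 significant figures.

φ = 102.7°

From the circular-orbit relation v² = μ/r at r = 8029 km: μ = v²r = (7.046)² × 8029 = 3.98609×10^5 km³/s².
Semi-major axis of the transfer orbit: a_t = (8029 + 58180)/2 = 33104.5 km.
The half-period of the transfer ellipse is t = π√(a_t³/μ) = 29970 s.
Target angular speed ω₂ = √(μ/r₂³) = 4.499×10^-5 rad/s.
Angle swept by the target during transfer: ω₂·t = 1.3484 rad = 77.26°.
Arrival is 180° from departure on the ellipse, so φ = 180° − 77.26° = 102.7°.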